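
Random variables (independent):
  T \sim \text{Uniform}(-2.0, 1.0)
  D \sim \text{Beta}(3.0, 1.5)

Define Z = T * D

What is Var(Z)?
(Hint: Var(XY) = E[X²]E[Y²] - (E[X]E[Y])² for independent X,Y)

Var(XY) = E[X²]E[Y²] - (E[X]E[Y])²
E[T] = -0.5, Var(T) = 0.75
E[D] = 0.66666667, Var(D) = 0.04040404
E[T²] = 0.75 + (-0.5)² = 1
E[D²] = 0.04040404 + 0.66666667² = 0.48484848
Var(Z) = 1*0.48484848 - (-0.5*0.66666667)²
= 0.48484848 - 0.11111111 = 0.37373737

0.37373737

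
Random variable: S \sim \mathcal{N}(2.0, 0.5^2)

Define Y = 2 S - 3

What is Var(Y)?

For Y = aS + b: Var(Y) = a² * Var(S)
Var(S) = 0.5^2 = 0.25
Var(Y) = 2² * 0.25 = 4 * 0.25 = 1

1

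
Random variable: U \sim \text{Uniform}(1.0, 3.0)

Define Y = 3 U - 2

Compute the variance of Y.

For Y = aU + b: Var(Y) = a² * Var(U)
Var(U) = (3 - 1)^2/12 = 0.33333333
Var(Y) = 3² * 0.33333333 = 9 * 0.33333333 = 3

3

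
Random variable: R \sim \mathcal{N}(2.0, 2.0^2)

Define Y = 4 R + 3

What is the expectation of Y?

For Y = 4R + 3:
E[Y] = 4 * E[R] + 3
E[R] = 2.0 = 2
E[Y] = 4 * 2 + 3 = 11

11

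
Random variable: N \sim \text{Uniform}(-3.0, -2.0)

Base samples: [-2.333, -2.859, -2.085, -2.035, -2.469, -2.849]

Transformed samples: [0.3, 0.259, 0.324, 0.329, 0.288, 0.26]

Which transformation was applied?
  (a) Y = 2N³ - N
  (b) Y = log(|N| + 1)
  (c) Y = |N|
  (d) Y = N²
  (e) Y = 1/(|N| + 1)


Checking option (e) Y = 1/(|N| + 1):
  N = -2.333 -> Y = 0.3 ✓
  N = -2.859 -> Y = 0.259 ✓
  N = -2.085 -> Y = 0.324 ✓
All samples match this transformation.

(e) 1/(|N| + 1)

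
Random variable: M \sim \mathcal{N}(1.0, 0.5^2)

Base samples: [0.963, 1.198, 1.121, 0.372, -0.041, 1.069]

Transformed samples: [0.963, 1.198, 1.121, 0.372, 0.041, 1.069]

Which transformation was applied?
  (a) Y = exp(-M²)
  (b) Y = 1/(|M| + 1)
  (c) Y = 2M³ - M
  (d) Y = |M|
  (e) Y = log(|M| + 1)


Checking option (d) Y = |M|:
  M = 0.963 -> Y = 0.963 ✓
  M = 1.198 -> Y = 1.198 ✓
  M = 1.121 -> Y = 1.121 ✓
All samples match this transformation.

(d) |M|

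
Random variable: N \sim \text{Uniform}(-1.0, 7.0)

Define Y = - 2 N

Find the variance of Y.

For Y = aN + b: Var(Y) = a² * Var(N)
Var(N) = (7 + 1)^2/12 = 5.3333333
Var(Y) = (-2)² * 5.3333333 = 4 * 5.3333333 = 21.333333

21.333333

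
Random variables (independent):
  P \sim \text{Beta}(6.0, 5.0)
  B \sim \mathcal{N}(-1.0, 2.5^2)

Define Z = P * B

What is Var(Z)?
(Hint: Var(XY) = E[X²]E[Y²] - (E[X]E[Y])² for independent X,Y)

Var(XY) = E[X²]E[Y²] - (E[X]E[Y])²
E[P] = 0.54545455, Var(P) = 0.020661157
E[B] = -1, Var(B) = 6.25
E[P²] = 0.020661157 + 0.54545455² = 0.31818182
E[B²] = 6.25 + (-1)² = 7.25
Var(Z) = 0.31818182*7.25 - (0.54545455*(-1))²
= 2.3068182 - 0.29752066 = 2.0092975

2.0092975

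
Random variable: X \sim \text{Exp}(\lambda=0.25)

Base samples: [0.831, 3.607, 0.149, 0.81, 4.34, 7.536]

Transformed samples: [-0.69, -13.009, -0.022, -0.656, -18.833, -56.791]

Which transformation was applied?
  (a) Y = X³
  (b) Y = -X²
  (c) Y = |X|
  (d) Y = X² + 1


Checking option (b) Y = -X²:
  X = 0.831 -> Y = -0.69 ✓
  X = 3.607 -> Y = -13.009 ✓
  X = 0.149 -> Y = -0.022 ✓
All samples match this transformation.

(b) -X²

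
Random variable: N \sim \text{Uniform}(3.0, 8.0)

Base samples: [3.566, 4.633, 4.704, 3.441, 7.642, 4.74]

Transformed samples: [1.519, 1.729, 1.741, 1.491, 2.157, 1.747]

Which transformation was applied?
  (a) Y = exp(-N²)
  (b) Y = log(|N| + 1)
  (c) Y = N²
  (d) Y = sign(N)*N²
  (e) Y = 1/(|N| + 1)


Checking option (b) Y = log(|N| + 1):
  N = 3.566 -> Y = 1.519 ✓
  N = 4.633 -> Y = 1.729 ✓
  N = 4.704 -> Y = 1.741 ✓
All samples match this transformation.

(b) log(|N| + 1)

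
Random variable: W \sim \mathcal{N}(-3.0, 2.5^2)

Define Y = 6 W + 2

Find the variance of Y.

For Y = aW + b: Var(Y) = a² * Var(W)
Var(W) = 2.5^2 = 6.25
Var(Y) = 6² * 6.25 = 36 * 6.25 = 225

225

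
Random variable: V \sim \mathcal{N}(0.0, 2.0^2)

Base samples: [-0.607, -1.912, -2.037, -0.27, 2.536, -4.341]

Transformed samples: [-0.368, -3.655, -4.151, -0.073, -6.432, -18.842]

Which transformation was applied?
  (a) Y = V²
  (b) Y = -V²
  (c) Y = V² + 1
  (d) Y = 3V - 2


Checking option (b) Y = -V²:
  V = -0.607 -> Y = -0.368 ✓
  V = -1.912 -> Y = -3.655 ✓
  V = -2.037 -> Y = -4.151 ✓
All samples match this transformation.

(b) -V²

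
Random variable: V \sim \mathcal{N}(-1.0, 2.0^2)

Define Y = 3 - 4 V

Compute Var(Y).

For Y = aV + b: Var(Y) = a² * Var(V)
Var(V) = 2.0^2 = 4
Var(Y) = (-4)² * 4 = 16 * 4 = 64

64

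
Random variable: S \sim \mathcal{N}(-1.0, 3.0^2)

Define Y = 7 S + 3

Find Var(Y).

For Y = aS + b: Var(Y) = a² * Var(S)
Var(S) = 3.0^2 = 9
Var(Y) = 7² * 9 = 49 * 9 = 441

441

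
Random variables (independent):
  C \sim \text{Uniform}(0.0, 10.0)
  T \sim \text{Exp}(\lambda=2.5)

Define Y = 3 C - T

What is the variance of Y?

For independent RVs: Var(aX + bY) = a²Var(X) + b²Var(Y)
Var(C) = 8.3333333
Var(T) = 0.16
Var(Y) = 3²*8.3333333 + (-1)²*0.16
= 9*8.3333333 + 1*0.16 = 75.16

75.16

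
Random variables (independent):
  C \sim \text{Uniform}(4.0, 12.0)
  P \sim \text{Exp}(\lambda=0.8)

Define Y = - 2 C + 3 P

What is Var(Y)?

For independent RVs: Var(aX + bY) = a²Var(X) + b²Var(Y)
Var(C) = 5.3333333
Var(P) = 1.5625
Var(Y) = (-2)²*5.3333333 + 3²*1.5625
= 4*5.3333333 + 9*1.5625 = 35.395833

35.395833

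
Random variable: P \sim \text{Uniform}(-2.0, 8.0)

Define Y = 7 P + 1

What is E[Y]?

For Y = 7P + 1:
E[Y] = 7 * E[P] + 1
E[P] = (-2 + 8)/2 = 3
E[Y] = 7 * 3 + 1 = 22

22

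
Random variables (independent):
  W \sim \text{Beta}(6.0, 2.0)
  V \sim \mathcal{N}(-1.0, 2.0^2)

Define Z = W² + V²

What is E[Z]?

E[Z] = E[W²] + E[V²]
E[W²] = Var(W) + E[W]² = 0.020833333 + 0.5625 = 0.58333333
E[V²] = Var(V) + E[V]² = 4 + 1 = 5
E[Z] = 0.58333333 + 5 = 5.5833333

5.5833333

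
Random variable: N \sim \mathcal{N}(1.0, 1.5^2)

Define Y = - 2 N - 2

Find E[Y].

For Y = -2N - 2:
E[Y] = -2 * E[N] - 2
E[N] = 1.0 = 1
E[Y] = -2 * 1 - 2 = -4

-4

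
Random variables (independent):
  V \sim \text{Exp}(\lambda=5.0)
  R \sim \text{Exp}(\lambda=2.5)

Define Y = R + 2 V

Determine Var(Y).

For independent RVs: Var(aX + bY) = a²Var(X) + b²Var(Y)
Var(V) = 0.04
Var(R) = 0.16
Var(Y) = 2²*0.04 + 1²*0.16
= 4*0.04 + 1*0.16 = 0.32

0.32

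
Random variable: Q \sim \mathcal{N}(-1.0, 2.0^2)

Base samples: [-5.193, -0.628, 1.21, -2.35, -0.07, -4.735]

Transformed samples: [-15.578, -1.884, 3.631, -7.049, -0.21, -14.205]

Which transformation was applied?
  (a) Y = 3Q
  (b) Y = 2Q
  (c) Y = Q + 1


Checking option (a) Y = 3Q:
  Q = -5.193 -> Y = -15.578 ✓
  Q = -0.628 -> Y = -1.884 ✓
  Q = 1.21 -> Y = 3.631 ✓
All samples match this transformation.

(a) 3Q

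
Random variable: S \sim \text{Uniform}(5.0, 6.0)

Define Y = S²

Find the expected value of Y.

E[S²] = Var(S) + (E[S])² = 0.083333333 + 30.25 = 30.333333

30.333333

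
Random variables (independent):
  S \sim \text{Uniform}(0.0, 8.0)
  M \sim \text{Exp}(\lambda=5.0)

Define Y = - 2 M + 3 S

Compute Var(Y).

For independent RVs: Var(aX + bY) = a²Var(X) + b²Var(Y)
Var(S) = 5.3333333
Var(M) = 0.04
Var(Y) = 3²*5.3333333 + (-2)²*0.04
= 9*5.3333333 + 4*0.04 = 48.16

48.16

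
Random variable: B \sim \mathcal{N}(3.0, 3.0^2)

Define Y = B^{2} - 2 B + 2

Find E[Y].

E[Y] = 1*E[B²] - 2*E[B] + 2
E[B] = 3
E[B²] = Var(B) + (E[B])² = 9 + 9 = 18
E[Y] = 1*18 - 2*3 + 2 = 14

14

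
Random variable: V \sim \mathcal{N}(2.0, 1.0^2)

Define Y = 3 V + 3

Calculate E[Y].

For Y = 3V + 3:
E[Y] = 3 * E[V] + 3
E[V] = 2.0 = 2
E[Y] = 3 * 2 + 3 = 9

9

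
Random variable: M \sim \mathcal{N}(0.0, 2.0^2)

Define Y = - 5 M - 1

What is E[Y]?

For Y = -5M - 1:
E[Y] = -5 * E[M] - 1
E[M] = 0.0 = 0
E[Y] = -5 * 0 - 1 = -1

-1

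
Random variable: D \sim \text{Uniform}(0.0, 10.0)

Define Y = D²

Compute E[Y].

Using E[X²] = Var(X) + (E[X])²:
E[D] = 5
Var(D) = (10 - 0)^2/12 = 8.3333333
E[D²] = 8.3333333 + 5² = 8.3333333 + 25 = 33.333333

33.333333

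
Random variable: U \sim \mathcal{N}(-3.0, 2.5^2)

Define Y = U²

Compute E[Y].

Using E[X²] = Var(X) + (E[X])²:
E[U] = -3
Var(U) = 2.5^2 = 6.25
E[U²] = 6.25 + (-3)² = 6.25 + 9 = 15.25

15.25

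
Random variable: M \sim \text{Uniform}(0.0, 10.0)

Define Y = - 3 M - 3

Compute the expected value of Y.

For Y = -3M - 3:
E[Y] = -3 * E[M] - 3
E[M] = (0 + 10)/2 = 5
E[Y] = -3 * 5 - 3 = -18

-18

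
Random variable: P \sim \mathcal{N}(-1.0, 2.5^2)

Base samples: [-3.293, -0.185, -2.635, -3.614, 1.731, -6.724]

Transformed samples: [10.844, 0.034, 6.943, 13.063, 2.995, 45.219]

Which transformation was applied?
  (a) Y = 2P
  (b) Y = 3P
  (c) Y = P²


Checking option (c) Y = P²:
  P = -3.293 -> Y = 10.844 ✓
  P = -0.185 -> Y = 0.034 ✓
  P = -2.635 -> Y = 6.943 ✓
All samples match this transformation.

(c) P²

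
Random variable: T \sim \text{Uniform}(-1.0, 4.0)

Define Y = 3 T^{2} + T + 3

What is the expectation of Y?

E[Y] = 3*E[T²] + 1*E[T] + 3
E[T] = 1.5
E[T²] = Var(T) + (E[T])² = 2.0833333 + 2.25 = 4.3333333
E[Y] = 3*4.3333333 + 1*1.5 + 3 = 17.5

17.5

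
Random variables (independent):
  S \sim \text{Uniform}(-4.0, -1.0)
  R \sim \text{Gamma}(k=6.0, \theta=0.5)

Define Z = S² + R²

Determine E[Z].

E[Z] = E[S²] + E[R²]
E[S²] = Var(S) + E[S]² = 0.75 + 6.25 = 7
E[R²] = Var(R) + E[R]² = 1.5 + 9 = 10.5
E[Z] = 7 + 10.5 = 17.5

17.5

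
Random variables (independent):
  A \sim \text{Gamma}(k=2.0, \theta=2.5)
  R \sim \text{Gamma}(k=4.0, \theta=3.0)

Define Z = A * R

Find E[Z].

For independent RVs: E[XY] = E[X]*E[Y]
E[A] = 5
E[R] = 12
E[Z] = 5 * 12 = 60

60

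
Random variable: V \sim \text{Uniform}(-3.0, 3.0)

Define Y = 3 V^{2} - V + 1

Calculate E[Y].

E[Y] = 3*E[V²] - 1*E[V] + 1
E[V] = 0
E[V²] = Var(V) + (E[V])² = 3 + 0 = 3
E[Y] = 3*3 - 1*0 + 1 = 10

10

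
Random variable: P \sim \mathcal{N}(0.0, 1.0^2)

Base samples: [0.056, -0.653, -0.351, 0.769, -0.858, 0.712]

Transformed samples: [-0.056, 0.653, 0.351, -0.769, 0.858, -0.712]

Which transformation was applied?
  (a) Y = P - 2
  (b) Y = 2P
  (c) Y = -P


Checking option (c) Y = -P:
  P = 0.056 -> Y = -0.056 ✓
  P = -0.653 -> Y = 0.653 ✓
  P = -0.351 -> Y = 0.351 ✓
All samples match this transformation.

(c) -P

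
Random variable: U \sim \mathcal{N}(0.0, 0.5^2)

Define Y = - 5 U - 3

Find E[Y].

For Y = -5U - 3:
E[Y] = -5 * E[U] - 3
E[U] = 0.0 = 0
E[Y] = -5 * 0 - 3 = -3

-3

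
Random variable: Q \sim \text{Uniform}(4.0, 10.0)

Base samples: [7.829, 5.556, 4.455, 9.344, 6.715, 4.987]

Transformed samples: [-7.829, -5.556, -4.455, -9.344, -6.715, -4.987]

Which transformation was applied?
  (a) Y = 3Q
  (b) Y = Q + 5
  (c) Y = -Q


Checking option (c) Y = -Q:
  Q = 7.829 -> Y = -7.829 ✓
  Q = 5.556 -> Y = -5.556 ✓
  Q = 4.455 -> Y = -4.455 ✓
All samples match this transformation.

(c) -Q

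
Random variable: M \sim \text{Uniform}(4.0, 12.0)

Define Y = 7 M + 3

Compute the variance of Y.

For Y = aM + b: Var(Y) = a² * Var(M)
Var(M) = (12 - 4)^2/12 = 5.3333333
Var(Y) = 7² * 5.3333333 = 49 * 5.3333333 = 261.33333

261.33333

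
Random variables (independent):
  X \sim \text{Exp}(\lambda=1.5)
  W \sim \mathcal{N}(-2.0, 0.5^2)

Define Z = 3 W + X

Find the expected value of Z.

E[Z] = 1*E[X] + 3*E[W]
E[X] = 0.66666667
E[W] = -2
E[Z] = 1*0.66666667 + 3*(-2) = -5.3333333

-5.3333333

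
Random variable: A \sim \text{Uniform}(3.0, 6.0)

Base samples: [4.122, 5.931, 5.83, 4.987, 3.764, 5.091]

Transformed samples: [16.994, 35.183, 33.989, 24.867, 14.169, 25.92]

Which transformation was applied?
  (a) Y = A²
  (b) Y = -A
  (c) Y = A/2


Checking option (a) Y = A²:
  A = 4.122 -> Y = 16.994 ✓
  A = 5.931 -> Y = 35.183 ✓
  A = 5.83 -> Y = 33.989 ✓
All samples match this transformation.

(a) A²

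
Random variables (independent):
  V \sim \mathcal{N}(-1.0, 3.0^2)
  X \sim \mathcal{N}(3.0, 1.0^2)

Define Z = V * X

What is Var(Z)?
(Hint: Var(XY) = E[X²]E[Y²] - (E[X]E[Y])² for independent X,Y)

Var(XY) = E[X²]E[Y²] - (E[X]E[Y])²
E[V] = -1, Var(V) = 9
E[X] = 3, Var(X) = 1
E[V²] = 9 + (-1)² = 10
E[X²] = 1 + 3² = 10
Var(Z) = 10*10 - (-1*3)²
= 100 - 9 = 91

91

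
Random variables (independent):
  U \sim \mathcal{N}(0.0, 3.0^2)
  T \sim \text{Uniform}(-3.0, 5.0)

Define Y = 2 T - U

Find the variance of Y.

For independent RVs: Var(aX + bY) = a²Var(X) + b²Var(Y)
Var(U) = 9
Var(T) = 5.3333333
Var(Y) = (-1)²*9 + 2²*5.3333333
= 1*9 + 4*5.3333333 = 30.333333

30.333333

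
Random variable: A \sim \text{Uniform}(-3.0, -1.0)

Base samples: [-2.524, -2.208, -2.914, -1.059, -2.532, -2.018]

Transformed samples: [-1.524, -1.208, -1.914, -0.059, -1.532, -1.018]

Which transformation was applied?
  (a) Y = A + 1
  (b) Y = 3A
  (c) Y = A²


Checking option (a) Y = A + 1:
  A = -2.524 -> Y = -1.524 ✓
  A = -2.208 -> Y = -1.208 ✓
  A = -2.914 -> Y = -1.914 ✓
All samples match this transformation.

(a) A + 1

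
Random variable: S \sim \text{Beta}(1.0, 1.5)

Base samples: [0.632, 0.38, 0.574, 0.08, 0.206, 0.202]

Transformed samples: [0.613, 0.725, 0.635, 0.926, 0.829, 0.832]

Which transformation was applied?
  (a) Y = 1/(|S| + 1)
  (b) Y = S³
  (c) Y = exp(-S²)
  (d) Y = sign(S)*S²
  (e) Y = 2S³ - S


Checking option (a) Y = 1/(|S| + 1):
  S = 0.632 -> Y = 0.613 ✓
  S = 0.38 -> Y = 0.725 ✓
  S = 0.574 -> Y = 0.635 ✓
All samples match this transformation.

(a) 1/(|S| + 1)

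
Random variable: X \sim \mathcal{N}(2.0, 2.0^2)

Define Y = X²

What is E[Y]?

E[X²] = Var(X) + (E[X])² = 4 + 4 = 8

8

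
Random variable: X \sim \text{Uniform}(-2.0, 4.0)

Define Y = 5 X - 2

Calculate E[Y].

For Y = 5X - 2:
E[Y] = 5 * E[X] - 2
E[X] = (-2 + 4)/2 = 1
E[Y] = 5 * 1 - 2 = 3

3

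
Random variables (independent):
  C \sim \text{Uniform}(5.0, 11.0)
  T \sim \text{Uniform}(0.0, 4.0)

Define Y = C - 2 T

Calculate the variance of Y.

For independent RVs: Var(aX + bY) = a²Var(X) + b²Var(Y)
Var(C) = 3
Var(T) = 1.3333333
Var(Y) = 1²*3 + (-2)²*1.3333333
= 1*3 + 4*1.3333333 = 8.3333333

8.3333333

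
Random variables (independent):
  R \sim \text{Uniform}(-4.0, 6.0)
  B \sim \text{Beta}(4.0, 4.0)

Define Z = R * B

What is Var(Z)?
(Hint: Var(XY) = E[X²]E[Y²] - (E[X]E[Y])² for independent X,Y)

Var(XY) = E[X²]E[Y²] - (E[X]E[Y])²
E[R] = 1, Var(R) = 8.3333333
E[B] = 0.5, Var(B) = 0.027777778
E[R²] = 8.3333333 + 1² = 9.3333333
E[B²] = 0.027777778 + 0.5² = 0.27777778
Var(Z) = 9.3333333*0.27777778 - (1*0.5)²
= 2.5925926 - 0.25 = 2.3425926

2.3425926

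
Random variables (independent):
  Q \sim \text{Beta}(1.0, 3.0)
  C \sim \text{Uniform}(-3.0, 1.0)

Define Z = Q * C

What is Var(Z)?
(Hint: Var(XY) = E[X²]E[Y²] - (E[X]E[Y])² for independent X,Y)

Var(XY) = E[X²]E[Y²] - (E[X]E[Y])²
E[Q] = 0.25, Var(Q) = 0.0375
E[C] = -1, Var(C) = 1.3333333
E[Q²] = 0.0375 + 0.25² = 0.1
E[C²] = 1.3333333 + (-1)² = 2.3333333
Var(Z) = 0.1*2.3333333 - (0.25*(-1))²
= 0.23333333 - 0.0625 = 0.17083333

0.17083333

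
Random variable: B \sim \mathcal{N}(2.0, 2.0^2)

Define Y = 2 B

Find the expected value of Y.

For Y = 2B:
E[Y] = 2 * E[B]
E[B] = 2.0 = 2
E[Y] = 2 * 2 = 4

4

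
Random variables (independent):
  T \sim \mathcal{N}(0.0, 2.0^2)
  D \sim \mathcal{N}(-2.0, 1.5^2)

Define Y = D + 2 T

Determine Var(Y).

For independent RVs: Var(aX + bY) = a²Var(X) + b²Var(Y)
Var(T) = 4
Var(D) = 2.25
Var(Y) = 2²*4 + 1²*2.25
= 4*4 + 1*2.25 = 18.25

18.25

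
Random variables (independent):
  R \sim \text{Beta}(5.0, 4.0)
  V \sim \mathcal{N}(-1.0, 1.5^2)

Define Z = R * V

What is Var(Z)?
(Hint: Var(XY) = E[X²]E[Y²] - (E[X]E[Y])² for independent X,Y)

Var(XY) = E[X²]E[Y²] - (E[X]E[Y])²
E[R] = 0.55555556, Var(R) = 0.024691358
E[V] = -1, Var(V) = 2.25
E[R²] = 0.024691358 + 0.55555556² = 0.33333333
E[V²] = 2.25 + (-1)² = 3.25
Var(Z) = 0.33333333*3.25 - (0.55555556*(-1))²
= 1.0833333 - 0.30864198 = 0.77469136

0.77469136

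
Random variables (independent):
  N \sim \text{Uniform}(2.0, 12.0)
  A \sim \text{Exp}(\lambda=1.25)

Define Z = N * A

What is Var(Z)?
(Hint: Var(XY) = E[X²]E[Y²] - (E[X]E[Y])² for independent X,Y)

Var(XY) = E[X²]E[Y²] - (E[X]E[Y])²
E[N] = 7, Var(N) = 8.3333333
E[A] = 0.8, Var(A) = 0.64
E[N²] = 8.3333333 + 7² = 57.333333
E[A²] = 0.64 + 0.8² = 1.28
Var(Z) = 57.333333*1.28 - (7*0.8)²
= 73.386667 - 31.36 = 42.026667

42.026667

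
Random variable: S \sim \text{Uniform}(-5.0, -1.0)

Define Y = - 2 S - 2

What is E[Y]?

For Y = -2S - 2:
E[Y] = -2 * E[S] - 2
E[S] = (-5 - 1)/2 = -3
E[Y] = -2 * (-3) - 2 = 4

4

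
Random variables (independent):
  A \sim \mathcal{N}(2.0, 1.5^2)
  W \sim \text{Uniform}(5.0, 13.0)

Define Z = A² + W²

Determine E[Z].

E[Z] = E[A²] + E[W²]
E[A²] = Var(A) + E[A]² = 2.25 + 4 = 6.25
E[W²] = Var(W) + E[W]² = 5.3333333 + 81 = 86.333333
E[Z] = 6.25 + 86.333333 = 92.583333

92.583333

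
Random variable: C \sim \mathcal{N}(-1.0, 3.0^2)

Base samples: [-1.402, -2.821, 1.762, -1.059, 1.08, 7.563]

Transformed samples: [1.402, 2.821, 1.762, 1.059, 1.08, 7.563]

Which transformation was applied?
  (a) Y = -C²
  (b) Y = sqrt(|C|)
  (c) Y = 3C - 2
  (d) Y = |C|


Checking option (d) Y = |C|:
  C = -1.402 -> Y = 1.402 ✓
  C = -2.821 -> Y = 2.821 ✓
  C = 1.762 -> Y = 1.762 ✓
All samples match this transformation.

(d) |C|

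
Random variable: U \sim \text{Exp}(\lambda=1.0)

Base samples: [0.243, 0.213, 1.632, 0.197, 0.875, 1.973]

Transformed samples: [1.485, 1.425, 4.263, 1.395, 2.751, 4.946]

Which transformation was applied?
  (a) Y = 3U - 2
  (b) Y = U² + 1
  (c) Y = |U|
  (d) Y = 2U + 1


Checking option (d) Y = 2U + 1:
  U = 0.243 -> Y = 1.485 ✓
  U = 0.213 -> Y = 1.425 ✓
  U = 1.632 -> Y = 4.263 ✓
All samples match this transformation.

(d) 2U + 1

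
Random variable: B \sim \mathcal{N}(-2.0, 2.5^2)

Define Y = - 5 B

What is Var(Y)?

For Y = aB + b: Var(Y) = a² * Var(B)
Var(B) = 2.5^2 = 6.25
Var(Y) = (-5)² * 6.25 = 25 * 6.25 = 156.25

156.25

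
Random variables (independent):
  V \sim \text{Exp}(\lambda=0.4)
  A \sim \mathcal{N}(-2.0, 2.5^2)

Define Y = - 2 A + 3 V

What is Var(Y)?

For independent RVs: Var(aX + bY) = a²Var(X) + b²Var(Y)
Var(V) = 6.25
Var(A) = 6.25
Var(Y) = 3²*6.25 + (-2)²*6.25
= 9*6.25 + 4*6.25 = 81.25

81.25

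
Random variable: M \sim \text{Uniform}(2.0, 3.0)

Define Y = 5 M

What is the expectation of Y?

For Y = 5M:
E[Y] = 5 * E[M]
E[M] = (2 + 3)/2 = 2.5
E[Y] = 5 * 2.5 = 12.5

12.5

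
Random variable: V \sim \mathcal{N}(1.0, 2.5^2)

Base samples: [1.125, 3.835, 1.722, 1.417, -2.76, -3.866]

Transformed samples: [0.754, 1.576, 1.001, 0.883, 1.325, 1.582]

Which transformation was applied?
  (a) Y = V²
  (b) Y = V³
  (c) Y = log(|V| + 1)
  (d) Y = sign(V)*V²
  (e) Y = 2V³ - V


Checking option (c) Y = log(|V| + 1):
  V = 1.125 -> Y = 0.754 ✓
  V = 3.835 -> Y = 1.576 ✓
  V = 1.722 -> Y = 1.001 ✓
All samples match this transformation.

(c) log(|V| + 1)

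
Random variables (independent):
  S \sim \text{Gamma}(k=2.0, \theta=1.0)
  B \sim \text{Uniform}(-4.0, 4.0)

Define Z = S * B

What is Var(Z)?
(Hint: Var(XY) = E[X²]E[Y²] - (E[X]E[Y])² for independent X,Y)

Var(XY) = E[X²]E[Y²] - (E[X]E[Y])²
E[S] = 2, Var(S) = 2
E[B] = 0, Var(B) = 5.3333333
E[S²] = 2 + 2² = 6
E[B²] = 5.3333333 + 0² = 5.3333333
Var(Z) = 6*5.3333333 - (2*0)²
= 32 - 0 = 32

32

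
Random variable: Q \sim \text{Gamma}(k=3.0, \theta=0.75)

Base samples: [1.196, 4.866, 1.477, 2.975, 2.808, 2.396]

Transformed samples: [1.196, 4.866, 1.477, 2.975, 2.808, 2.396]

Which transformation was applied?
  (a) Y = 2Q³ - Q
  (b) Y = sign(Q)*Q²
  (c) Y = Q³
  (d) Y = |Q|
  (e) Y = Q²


Checking option (d) Y = |Q|:
  Q = 1.196 -> Y = 1.196 ✓
  Q = 4.866 -> Y = 4.866 ✓
  Q = 1.477 -> Y = 1.477 ✓
All samples match this transformation.

(d) |Q|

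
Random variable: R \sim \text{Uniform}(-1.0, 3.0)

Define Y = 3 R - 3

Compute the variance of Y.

For Y = aR + b: Var(Y) = a² * Var(R)
Var(R) = (3 + 1)^2/12 = 1.3333333
Var(Y) = 3² * 1.3333333 = 9 * 1.3333333 = 12

12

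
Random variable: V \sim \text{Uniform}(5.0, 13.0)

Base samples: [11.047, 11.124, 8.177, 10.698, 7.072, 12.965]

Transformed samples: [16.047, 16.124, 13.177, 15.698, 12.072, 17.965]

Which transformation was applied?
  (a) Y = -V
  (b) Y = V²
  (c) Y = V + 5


Checking option (c) Y = V + 5:
  V = 11.047 -> Y = 16.047 ✓
  V = 11.124 -> Y = 16.124 ✓
  V = 8.177 -> Y = 13.177 ✓
All samples match this transformation.

(c) V + 5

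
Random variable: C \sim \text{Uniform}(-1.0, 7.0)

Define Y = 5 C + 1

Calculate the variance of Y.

For Y = aC + b: Var(Y) = a² * Var(C)
Var(C) = (7 + 1)^2/12 = 5.3333333
Var(Y) = 5² * 5.3333333 = 25 * 5.3333333 = 133.33333

133.33333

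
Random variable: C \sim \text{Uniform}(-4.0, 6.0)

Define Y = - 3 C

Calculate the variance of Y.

For Y = aC + b: Var(Y) = a² * Var(C)
Var(C) = (6 + 4)^2/12 = 8.3333333
Var(Y) = (-3)² * 8.3333333 = 9 * 8.3333333 = 75

75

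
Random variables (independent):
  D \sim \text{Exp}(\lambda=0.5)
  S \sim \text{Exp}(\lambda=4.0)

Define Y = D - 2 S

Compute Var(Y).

For independent RVs: Var(aX + bY) = a²Var(X) + b²Var(Y)
Var(D) = 4
Var(S) = 0.0625
Var(Y) = 1²*4 + (-2)²*0.0625
= 1*4 + 4*0.0625 = 4.25

4.25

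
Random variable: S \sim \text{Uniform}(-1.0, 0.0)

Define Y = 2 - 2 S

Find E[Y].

For Y = -2S + 2:
E[Y] = -2 * E[S] + 2
E[S] = (-1 + 0)/2 = -0.5
E[Y] = -2 * (-0.5) + 2 = 3

3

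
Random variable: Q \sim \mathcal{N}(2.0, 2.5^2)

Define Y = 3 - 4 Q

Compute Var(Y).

For Y = aQ + b: Var(Y) = a² * Var(Q)
Var(Q) = 2.5^2 = 6.25
Var(Y) = (-4)² * 6.25 = 16 * 6.25 = 100

100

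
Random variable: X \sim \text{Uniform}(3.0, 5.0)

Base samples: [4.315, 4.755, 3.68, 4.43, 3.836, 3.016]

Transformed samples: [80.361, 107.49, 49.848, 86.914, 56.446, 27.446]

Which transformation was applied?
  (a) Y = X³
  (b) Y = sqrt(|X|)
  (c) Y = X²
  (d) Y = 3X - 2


Checking option (a) Y = X³:
  X = 4.315 -> Y = 80.361 ✓
  X = 4.755 -> Y = 107.49 ✓
  X = 3.68 -> Y = 49.848 ✓
All samples match this transformation.

(a) X³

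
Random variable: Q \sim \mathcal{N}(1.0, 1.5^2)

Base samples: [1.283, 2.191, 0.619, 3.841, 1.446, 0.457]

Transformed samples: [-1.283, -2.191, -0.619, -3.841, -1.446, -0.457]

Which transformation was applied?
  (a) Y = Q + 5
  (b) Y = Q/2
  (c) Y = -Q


Checking option (c) Y = -Q:
  Q = 1.283 -> Y = -1.283 ✓
  Q = 2.191 -> Y = -2.191 ✓
  Q = 0.619 -> Y = -0.619 ✓
All samples match this transformation.

(c) -Q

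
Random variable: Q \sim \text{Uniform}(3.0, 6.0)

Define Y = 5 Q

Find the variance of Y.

For Y = aQ + b: Var(Y) = a² * Var(Q)
Var(Q) = (6 - 3)^2/12 = 0.75
Var(Y) = 5² * 0.75 = 25 * 0.75 = 18.75

18.75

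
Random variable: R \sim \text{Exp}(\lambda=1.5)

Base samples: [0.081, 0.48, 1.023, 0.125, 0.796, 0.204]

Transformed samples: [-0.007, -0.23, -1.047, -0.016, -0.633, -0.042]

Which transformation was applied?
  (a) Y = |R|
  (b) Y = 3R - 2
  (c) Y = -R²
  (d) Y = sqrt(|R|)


Checking option (c) Y = -R²:
  R = 0.081 -> Y = -0.007 ✓
  R = 0.48 -> Y = -0.23 ✓
  R = 1.023 -> Y = -1.047 ✓
All samples match this transformation.

(c) -R²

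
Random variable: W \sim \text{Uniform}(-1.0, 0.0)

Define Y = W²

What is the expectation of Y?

E[W²] = Var(W) + (E[W])² = 0.083333333 + 0.25 = 0.33333333

0.33333333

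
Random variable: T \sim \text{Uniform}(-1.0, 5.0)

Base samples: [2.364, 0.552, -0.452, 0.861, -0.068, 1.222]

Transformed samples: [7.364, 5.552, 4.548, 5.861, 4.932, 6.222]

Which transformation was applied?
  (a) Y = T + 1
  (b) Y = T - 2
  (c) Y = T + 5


Checking option (c) Y = T + 5:
  T = 2.364 -> Y = 7.364 ✓
  T = 0.552 -> Y = 5.552 ✓
  T = -0.452 -> Y = 4.548 ✓
All samples match this transformation.

(c) T + 5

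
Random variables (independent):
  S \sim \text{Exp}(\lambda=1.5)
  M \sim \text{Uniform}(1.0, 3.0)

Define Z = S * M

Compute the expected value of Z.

For independent RVs: E[XY] = E[X]*E[Y]
E[S] = 0.66666667
E[M] = 2
E[Z] = 0.66666667 * 2 = 1.3333333

1.3333333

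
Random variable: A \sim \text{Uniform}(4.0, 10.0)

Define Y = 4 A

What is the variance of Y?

For Y = aA + b: Var(Y) = a² * Var(A)
Var(A) = (10 - 4)^2/12 = 3
Var(Y) = 4² * 3 = 16 * 3 = 48

48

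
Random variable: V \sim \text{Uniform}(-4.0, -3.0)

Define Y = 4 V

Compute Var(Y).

For Y = aV + b: Var(Y) = a² * Var(V)
Var(V) = (-3 + 4)^2/12 = 0.083333333
Var(Y) = 4² * 0.083333333 = 16 * 0.083333333 = 1.3333333

1.3333333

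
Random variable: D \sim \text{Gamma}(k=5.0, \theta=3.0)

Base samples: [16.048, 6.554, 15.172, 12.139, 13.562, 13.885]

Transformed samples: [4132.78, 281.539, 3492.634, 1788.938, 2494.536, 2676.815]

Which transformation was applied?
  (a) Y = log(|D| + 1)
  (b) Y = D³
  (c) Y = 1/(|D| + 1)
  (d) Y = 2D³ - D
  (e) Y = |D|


Checking option (b) Y = D³:
  D = 16.048 -> Y = 4132.78 ✓
  D = 6.554 -> Y = 281.539 ✓
  D = 15.172 -> Y = 3492.634 ✓
All samples match this transformation.

(b) D³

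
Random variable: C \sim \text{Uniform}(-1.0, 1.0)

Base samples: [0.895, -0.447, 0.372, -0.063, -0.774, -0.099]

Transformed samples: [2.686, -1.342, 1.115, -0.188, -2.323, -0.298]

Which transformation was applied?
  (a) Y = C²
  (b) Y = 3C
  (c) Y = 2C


Checking option (b) Y = 3C:
  C = 0.895 -> Y = 2.686 ✓
  C = -0.447 -> Y = -1.342 ✓
  C = 0.372 -> Y = 1.115 ✓
All samples match this transformation.

(b) 3C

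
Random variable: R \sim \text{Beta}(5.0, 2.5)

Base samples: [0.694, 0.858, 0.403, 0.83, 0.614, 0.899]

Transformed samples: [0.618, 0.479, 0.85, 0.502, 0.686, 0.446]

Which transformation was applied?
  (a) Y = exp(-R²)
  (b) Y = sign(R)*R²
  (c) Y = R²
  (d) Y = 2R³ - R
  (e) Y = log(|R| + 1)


Checking option (a) Y = exp(-R²):
  R = 0.694 -> Y = 0.618 ✓
  R = 0.858 -> Y = 0.479 ✓
  R = 0.403 -> Y = 0.85 ✓
All samples match this transformation.

(a) exp(-R²)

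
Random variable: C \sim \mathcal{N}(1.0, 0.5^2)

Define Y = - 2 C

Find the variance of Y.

For Y = aC + b: Var(Y) = a² * Var(C)
Var(C) = 0.5^2 = 0.25
Var(Y) = (-2)² * 0.25 = 4 * 0.25 = 1

1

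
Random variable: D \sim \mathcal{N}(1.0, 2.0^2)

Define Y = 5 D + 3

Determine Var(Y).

For Y = aD + b: Var(Y) = a² * Var(D)
Var(D) = 2.0^2 = 4
Var(Y) = 5² * 4 = 25 * 4 = 100

100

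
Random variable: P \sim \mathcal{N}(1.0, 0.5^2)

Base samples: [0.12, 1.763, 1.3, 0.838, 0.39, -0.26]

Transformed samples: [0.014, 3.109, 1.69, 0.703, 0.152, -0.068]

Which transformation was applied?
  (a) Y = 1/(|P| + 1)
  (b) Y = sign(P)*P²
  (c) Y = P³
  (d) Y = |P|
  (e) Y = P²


Checking option (b) Y = sign(P)*P²:
  P = 0.12 -> Y = 0.014 ✓
  P = 1.763 -> Y = 3.109 ✓
  P = 1.3 -> Y = 1.69 ✓
All samples match this transformation.

(b) sign(P)*P²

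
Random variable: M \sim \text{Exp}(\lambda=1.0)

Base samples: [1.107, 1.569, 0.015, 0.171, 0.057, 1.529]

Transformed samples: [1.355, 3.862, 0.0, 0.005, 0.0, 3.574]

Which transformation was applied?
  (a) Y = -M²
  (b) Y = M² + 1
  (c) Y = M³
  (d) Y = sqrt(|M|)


Checking option (c) Y = M³:
  M = 1.107 -> Y = 1.355 ✓
  M = 1.569 -> Y = 3.862 ✓
  M = 0.015 -> Y = 0.0 ✓
All samples match this transformation.

(c) M³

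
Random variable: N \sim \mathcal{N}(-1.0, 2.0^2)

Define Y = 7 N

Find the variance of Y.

For Y = aN + b: Var(Y) = a² * Var(N)
Var(N) = 2.0^2 = 4
Var(Y) = 7² * 4 = 49 * 4 = 196

196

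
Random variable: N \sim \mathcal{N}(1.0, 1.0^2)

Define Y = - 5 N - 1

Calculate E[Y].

For Y = -5N - 1:
E[Y] = -5 * E[N] - 1
E[N] = 1.0 = 1
E[Y] = -5 * 1 - 1 = -6

-6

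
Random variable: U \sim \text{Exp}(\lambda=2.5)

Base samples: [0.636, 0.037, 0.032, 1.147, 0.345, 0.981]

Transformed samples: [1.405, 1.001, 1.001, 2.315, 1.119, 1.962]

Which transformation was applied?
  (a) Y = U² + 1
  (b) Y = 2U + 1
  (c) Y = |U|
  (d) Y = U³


Checking option (a) Y = U² + 1:
  U = 0.636 -> Y = 1.405 ✓
  U = 0.037 -> Y = 1.001 ✓
  U = 0.032 -> Y = 1.001 ✓
All samples match this transformation.

(a) U² + 1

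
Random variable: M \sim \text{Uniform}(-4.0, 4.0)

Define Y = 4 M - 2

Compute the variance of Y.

For Y = aM + b: Var(Y) = a² * Var(M)
Var(M) = (4 + 4)^2/12 = 5.3333333
Var(Y) = 4² * 5.3333333 = 16 * 5.3333333 = 85.333333

85.333333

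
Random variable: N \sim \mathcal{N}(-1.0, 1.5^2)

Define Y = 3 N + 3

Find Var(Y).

For Y = aN + b: Var(Y) = a² * Var(N)
Var(N) = 1.5^2 = 2.25
Var(Y) = 3² * 2.25 = 9 * 2.25 = 20.25

20.25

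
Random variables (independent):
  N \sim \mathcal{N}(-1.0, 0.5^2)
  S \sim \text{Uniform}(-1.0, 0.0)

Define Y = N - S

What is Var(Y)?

For independent RVs: Var(aX + bY) = a²Var(X) + b²Var(Y)
Var(N) = 0.25
Var(S) = 0.083333333
Var(Y) = 1²*0.25 + (-1)²*0.083333333
= 1*0.25 + 1*0.083333333 = 0.33333333

0.33333333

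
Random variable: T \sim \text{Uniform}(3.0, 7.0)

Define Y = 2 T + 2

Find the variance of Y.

For Y = aT + b: Var(Y) = a² * Var(T)
Var(T) = (7 - 3)^2/12 = 1.3333333
Var(Y) = 2² * 1.3333333 = 4 * 1.3333333 = 5.3333333

5.3333333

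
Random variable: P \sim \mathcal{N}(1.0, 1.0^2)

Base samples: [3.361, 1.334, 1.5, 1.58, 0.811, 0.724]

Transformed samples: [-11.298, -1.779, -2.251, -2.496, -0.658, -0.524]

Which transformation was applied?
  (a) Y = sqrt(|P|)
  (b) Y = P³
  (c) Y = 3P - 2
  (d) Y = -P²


Checking option (d) Y = -P²:
  P = 3.361 -> Y = -11.298 ✓
  P = 1.334 -> Y = -1.779 ✓
  P = 1.5 -> Y = -2.251 ✓
All samples match this transformation.

(d) -P²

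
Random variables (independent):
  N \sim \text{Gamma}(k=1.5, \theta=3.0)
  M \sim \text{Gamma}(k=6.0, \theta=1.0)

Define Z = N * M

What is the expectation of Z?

For independent RVs: E[XY] = E[X]*E[Y]
E[N] = 4.5
E[M] = 6
E[Z] = 4.5 * 6 = 27

27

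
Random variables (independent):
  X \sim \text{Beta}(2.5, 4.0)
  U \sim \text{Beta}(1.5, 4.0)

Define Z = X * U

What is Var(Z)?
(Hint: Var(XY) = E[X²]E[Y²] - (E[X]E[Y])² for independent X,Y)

Var(XY) = E[X²]E[Y²] - (E[X]E[Y])²
E[X] = 0.38461538, Var(X) = 0.031558185
E[U] = 0.27272727, Var(U) = 0.03051494
E[X²] = 0.031558185 + 0.38461538² = 0.17948718
E[U²] = 0.03051494 + 0.27272727² = 0.1048951
Var(Z) = 0.17948718*0.1048951 - (0.38461538*0.27272727)²
= 0.018827327 - 0.011002983 = 0.0078243435

0.0078243435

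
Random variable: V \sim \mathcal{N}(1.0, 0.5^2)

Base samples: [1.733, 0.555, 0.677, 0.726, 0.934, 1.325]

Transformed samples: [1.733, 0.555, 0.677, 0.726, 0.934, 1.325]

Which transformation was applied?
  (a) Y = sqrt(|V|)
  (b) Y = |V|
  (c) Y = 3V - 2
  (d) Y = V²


Checking option (b) Y = |V|:
  V = 1.733 -> Y = 1.733 ✓
  V = 0.555 -> Y = 0.555 ✓
  V = 0.677 -> Y = 0.677 ✓
All samples match this transformation.

(b) |V|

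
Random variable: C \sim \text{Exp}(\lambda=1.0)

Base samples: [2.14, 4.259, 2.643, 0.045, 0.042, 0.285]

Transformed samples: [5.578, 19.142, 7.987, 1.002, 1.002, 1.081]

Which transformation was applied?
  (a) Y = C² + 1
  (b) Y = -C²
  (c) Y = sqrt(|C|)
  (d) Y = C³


Checking option (a) Y = C² + 1:
  C = 2.14 -> Y = 5.578 ✓
  C = 4.259 -> Y = 19.142 ✓
  C = 2.643 -> Y = 7.987 ✓
All samples match this transformation.

(a) C² + 1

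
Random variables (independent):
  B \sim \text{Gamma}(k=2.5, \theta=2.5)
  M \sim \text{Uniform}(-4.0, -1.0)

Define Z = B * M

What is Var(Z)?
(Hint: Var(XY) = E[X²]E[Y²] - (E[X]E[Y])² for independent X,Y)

Var(XY) = E[X²]E[Y²] - (E[X]E[Y])²
E[B] = 6.25, Var(B) = 15.625
E[M] = -2.5, Var(M) = 0.75
E[B²] = 15.625 + 6.25² = 54.6875
E[M²] = 0.75 + (-2.5)² = 7
Var(Z) = 54.6875*7 - (6.25*(-2.5))²
= 382.8125 - 244.14062 = 138.67188

138.67188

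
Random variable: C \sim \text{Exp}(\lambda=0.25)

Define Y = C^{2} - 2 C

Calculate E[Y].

E[Y] = 1*E[C²] - 2*E[C]
E[C] = 4
E[C²] = Var(C) + (E[C])² = 16 + 16 = 32
E[Y] = 1*32 - 2*4 = 24

24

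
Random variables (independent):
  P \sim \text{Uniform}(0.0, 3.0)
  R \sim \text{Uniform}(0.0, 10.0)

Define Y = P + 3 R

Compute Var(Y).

For independent RVs: Var(aX + bY) = a²Var(X) + b²Var(Y)
Var(P) = 0.75
Var(R) = 8.3333333
Var(Y) = 1²*0.75 + 3²*8.3333333
= 1*0.75 + 9*8.3333333 = 75.75

75.75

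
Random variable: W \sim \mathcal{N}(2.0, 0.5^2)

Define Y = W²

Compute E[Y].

Using E[X²] = Var(X) + (E[X])²:
E[W] = 2
Var(W) = 0.5^2 = 0.25
E[W²] = 0.25 + 2² = 0.25 + 4 = 4.25

4.25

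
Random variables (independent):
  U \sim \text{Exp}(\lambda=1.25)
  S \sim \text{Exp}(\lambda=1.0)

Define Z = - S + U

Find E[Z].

E[Z] = 1*E[U] - 1*E[S]
E[U] = 0.8
E[S] = 1
E[Z] = 1*0.8 - 1*1 = -0.2

-0.2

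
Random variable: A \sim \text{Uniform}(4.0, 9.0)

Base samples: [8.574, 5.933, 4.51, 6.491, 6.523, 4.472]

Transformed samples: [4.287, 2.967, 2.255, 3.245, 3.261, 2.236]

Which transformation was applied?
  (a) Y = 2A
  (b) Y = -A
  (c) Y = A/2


Checking option (c) Y = A/2:
  A = 8.574 -> Y = 4.287 ✓
  A = 5.933 -> Y = 2.967 ✓
  A = 4.51 -> Y = 2.255 ✓
All samples match this transformation.

(c) A/2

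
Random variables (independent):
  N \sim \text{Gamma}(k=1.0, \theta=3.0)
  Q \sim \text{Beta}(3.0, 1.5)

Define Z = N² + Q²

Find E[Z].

E[Z] = E[N²] + E[Q²]
E[N²] = Var(N) + E[N]² = 9 + 9 = 18
E[Q²] = Var(Q) + E[Q]² = 0.04040404 + 0.44444444 = 0.48484848
E[Z] = 18 + 0.48484848 = 18.484848

18.484848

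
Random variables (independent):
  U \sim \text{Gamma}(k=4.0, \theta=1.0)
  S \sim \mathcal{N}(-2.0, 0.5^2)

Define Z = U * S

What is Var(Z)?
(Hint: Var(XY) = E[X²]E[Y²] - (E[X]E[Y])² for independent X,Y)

Var(XY) = E[X²]E[Y²] - (E[X]E[Y])²
E[U] = 4, Var(U) = 4
E[S] = -2, Var(S) = 0.25
E[U²] = 4 + 4² = 20
E[S²] = 0.25 + (-2)² = 4.25
Var(Z) = 20*4.25 - (4*(-2))²
= 85 - 64 = 21

21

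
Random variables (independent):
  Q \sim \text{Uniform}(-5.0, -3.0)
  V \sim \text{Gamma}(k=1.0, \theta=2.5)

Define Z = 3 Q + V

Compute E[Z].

E[Z] = 3*E[Q] + 1*E[V]
E[Q] = -4
E[V] = 2.5
E[Z] = 3*(-4) + 1*2.5 = -9.5

-9.5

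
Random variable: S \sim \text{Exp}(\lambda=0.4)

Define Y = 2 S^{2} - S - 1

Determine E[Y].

E[Y] = 2*E[S²] - 1*E[S] - 1
E[S] = 2.5
E[S²] = Var(S) + (E[S])² = 6.25 + 6.25 = 12.5
E[Y] = 2*12.5 - 1*2.5 - 1 = 21.5

21.5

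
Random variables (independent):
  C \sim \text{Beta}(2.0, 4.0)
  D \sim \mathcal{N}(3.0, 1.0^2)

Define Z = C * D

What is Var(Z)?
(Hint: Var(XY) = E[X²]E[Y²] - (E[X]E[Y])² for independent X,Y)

Var(XY) = E[X²]E[Y²] - (E[X]E[Y])²
E[C] = 0.33333333, Var(C) = 0.031746032
E[D] = 3, Var(D) = 1
E[C²] = 0.031746032 + 0.33333333² = 0.14285714
E[D²] = 1 + 3² = 10
Var(Z) = 0.14285714*10 - (0.33333333*3)²
= 1.4285714 - 1 = 0.42857143

0.42857143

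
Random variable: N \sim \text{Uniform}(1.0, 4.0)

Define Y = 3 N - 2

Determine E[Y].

For Y = 3N - 2:
E[Y] = 3 * E[N] - 2
E[N] = (1 + 4)/2 = 2.5
E[Y] = 3 * 2.5 - 2 = 5.5

5.5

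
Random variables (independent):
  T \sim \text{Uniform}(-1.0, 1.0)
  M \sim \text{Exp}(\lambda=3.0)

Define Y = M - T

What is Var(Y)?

For independent RVs: Var(aX + bY) = a²Var(X) + b²Var(Y)
Var(T) = 0.33333333
Var(M) = 0.11111111
Var(Y) = (-1)²*0.33333333 + 1²*0.11111111
= 1*0.33333333 + 1*0.11111111 = 0.44444444

0.44444444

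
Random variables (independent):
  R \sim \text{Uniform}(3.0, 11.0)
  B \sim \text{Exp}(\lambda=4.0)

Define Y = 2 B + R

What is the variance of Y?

For independent RVs: Var(aX + bY) = a²Var(X) + b²Var(Y)
Var(R) = 5.3333333
Var(B) = 0.0625
Var(Y) = 1²*5.3333333 + 2²*0.0625
= 1*5.3333333 + 4*0.0625 = 5.5833333

5.5833333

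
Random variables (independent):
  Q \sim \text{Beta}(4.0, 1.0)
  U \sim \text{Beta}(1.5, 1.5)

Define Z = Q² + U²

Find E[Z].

E[Z] = E[Q²] + E[U²]
E[Q²] = Var(Q) + E[Q]² = 0.026666667 + 0.64 = 0.66666667
E[U²] = Var(U) + E[U]² = 0.0625 + 0.25 = 0.3125
E[Z] = 0.66666667 + 0.3125 = 0.97916667

0.97916667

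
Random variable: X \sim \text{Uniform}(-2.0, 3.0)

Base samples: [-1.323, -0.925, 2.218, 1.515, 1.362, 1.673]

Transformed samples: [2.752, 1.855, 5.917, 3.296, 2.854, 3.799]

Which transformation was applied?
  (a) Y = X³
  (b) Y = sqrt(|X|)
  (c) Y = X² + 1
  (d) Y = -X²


Checking option (c) Y = X² + 1:
  X = -1.323 -> Y = 2.752 ✓
  X = -0.925 -> Y = 1.855 ✓
  X = 2.218 -> Y = 5.917 ✓
All samples match this transformation.

(c) X² + 1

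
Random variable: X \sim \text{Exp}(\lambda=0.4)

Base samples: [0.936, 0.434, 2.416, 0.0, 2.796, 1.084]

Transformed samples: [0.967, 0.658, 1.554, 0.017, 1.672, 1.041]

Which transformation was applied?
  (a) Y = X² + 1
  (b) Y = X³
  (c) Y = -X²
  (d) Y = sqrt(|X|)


Checking option (d) Y = sqrt(|X|):
  X = 0.936 -> Y = 0.967 ✓
  X = 0.434 -> Y = 0.658 ✓
  X = 2.416 -> Y = 1.554 ✓
All samples match this transformation.

(d) sqrt(|X|)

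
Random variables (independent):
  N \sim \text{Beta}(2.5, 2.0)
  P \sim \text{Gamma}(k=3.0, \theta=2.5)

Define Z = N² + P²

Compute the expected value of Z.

E[Z] = E[N²] + E[P²]
E[N²] = Var(N) + E[N]² = 0.044893378 + 0.30864198 = 0.35353535
E[P²] = Var(P) + E[P]² = 18.75 + 56.25 = 75
E[Z] = 0.35353535 + 75 = 75.353535

75.353535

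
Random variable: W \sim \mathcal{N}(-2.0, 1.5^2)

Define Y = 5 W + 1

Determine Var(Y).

For Y = aW + b: Var(Y) = a² * Var(W)
Var(W) = 1.5^2 = 2.25
Var(Y) = 5² * 2.25 = 25 * 2.25 = 56.25

56.25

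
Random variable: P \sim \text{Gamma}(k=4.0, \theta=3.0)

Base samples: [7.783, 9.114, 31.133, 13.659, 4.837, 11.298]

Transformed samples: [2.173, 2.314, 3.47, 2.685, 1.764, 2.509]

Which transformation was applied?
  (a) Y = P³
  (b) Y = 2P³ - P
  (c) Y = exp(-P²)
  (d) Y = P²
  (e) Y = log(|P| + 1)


Checking option (e) Y = log(|P| + 1):
  P = 7.783 -> Y = 2.173 ✓
  P = 9.114 -> Y = 2.314 ✓
  P = 31.133 -> Y = 3.47 ✓
All samples match this transformation.

(e) log(|P| + 1)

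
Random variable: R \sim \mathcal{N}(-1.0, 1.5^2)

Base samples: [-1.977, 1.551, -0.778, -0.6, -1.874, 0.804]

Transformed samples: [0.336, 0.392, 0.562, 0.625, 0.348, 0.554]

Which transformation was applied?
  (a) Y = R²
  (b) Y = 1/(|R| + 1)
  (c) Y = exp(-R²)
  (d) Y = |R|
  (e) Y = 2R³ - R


Checking option (b) Y = 1/(|R| + 1):
  R = -1.977 -> Y = 0.336 ✓
  R = 1.551 -> Y = 0.392 ✓
  R = -0.778 -> Y = 0.562 ✓
All samples match this transformation.

(b) 1/(|R| + 1)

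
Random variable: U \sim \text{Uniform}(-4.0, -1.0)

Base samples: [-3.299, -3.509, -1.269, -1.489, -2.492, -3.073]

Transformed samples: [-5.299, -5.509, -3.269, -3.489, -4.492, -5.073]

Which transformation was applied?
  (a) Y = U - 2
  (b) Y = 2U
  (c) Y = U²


Checking option (a) Y = U - 2:
  U = -3.299 -> Y = -5.299 ✓
  U = -3.509 -> Y = -5.509 ✓
  U = -1.269 -> Y = -3.269 ✓
All samples match this transformation.

(a) U - 2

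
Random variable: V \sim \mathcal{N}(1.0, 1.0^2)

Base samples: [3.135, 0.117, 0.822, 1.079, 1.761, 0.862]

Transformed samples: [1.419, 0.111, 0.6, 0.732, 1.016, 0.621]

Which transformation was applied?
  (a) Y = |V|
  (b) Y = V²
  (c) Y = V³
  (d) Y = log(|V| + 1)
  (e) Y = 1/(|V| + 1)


Checking option (d) Y = log(|V| + 1):
  V = 3.135 -> Y = 1.419 ✓
  V = 0.117 -> Y = 0.111 ✓
  V = 0.822 -> Y = 0.6 ✓
All samples match this transformation.

(d) log(|V| + 1)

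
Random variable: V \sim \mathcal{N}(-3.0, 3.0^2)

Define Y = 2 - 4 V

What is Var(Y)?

For Y = aV + b: Var(Y) = a² * Var(V)
Var(V) = 3.0^2 = 9
Var(Y) = (-4)² * 9 = 16 * 9 = 144

144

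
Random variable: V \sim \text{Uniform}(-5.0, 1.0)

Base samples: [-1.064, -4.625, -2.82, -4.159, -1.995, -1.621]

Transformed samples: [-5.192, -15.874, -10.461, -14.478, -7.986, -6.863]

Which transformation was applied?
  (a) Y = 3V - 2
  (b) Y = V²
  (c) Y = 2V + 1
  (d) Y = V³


Checking option (a) Y = 3V - 2:
  V = -1.064 -> Y = -5.192 ✓
  V = -4.625 -> Y = -15.874 ✓
  V = -2.82 -> Y = -10.461 ✓
All samples match this transformation.

(a) 3V - 2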